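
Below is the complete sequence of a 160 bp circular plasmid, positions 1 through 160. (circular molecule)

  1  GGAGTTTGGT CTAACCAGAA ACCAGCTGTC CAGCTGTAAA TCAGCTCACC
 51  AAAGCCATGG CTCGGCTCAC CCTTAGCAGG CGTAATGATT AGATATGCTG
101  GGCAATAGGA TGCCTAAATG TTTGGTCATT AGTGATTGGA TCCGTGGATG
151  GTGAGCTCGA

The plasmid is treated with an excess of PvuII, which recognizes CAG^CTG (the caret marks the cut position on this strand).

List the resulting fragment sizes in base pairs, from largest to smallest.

152, 8 bp

PvuII sites (CAGCTG) start at positions 23, 31.
PvuII cuts after base 3 of each site, so after positions 25, 33.
Circular molecule, 2 cuts → 2 fragments:
  26–33 → 8 bp
  34–160 then 1–25 → 127 + 25 = 152 bp
Sorted largest to smallest: 152, 8 bp.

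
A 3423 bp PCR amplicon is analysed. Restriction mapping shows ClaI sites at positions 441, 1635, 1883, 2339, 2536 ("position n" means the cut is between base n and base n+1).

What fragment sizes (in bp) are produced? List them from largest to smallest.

1194, 887, 456, 441, 248, 197 bp

Linear molecule, 5 cuts → 6 fragments:
  441 − 0 = 441 bp
  1635 − 441 = 1194 bp
  1883 − 1635 = 248 bp
  2339 − 1883 = 456 bp
  2536 − 2339 = 197 bp
  3423 − 2536 = 887 bp
Sorted largest to smallest: 1194, 887, 456, 441, 248, 197 bp.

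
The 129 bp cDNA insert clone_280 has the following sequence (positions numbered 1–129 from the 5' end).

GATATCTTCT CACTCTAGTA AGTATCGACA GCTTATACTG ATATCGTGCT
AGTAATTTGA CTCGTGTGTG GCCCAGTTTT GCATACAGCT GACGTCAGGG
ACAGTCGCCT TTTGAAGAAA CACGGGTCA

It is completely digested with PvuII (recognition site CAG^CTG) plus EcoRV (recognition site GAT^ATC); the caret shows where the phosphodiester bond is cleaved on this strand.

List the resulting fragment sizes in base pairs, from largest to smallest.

46, 41, 39, 3 bp

The PvuII site (CAGCTG) starts at position 86.
PvuII cuts after base 3 of each site, so after position 88.
EcoRV sites (GATATC) start at positions 1, 40.
EcoRV cuts after base 3 of each site, so after positions 3, 42.
Combined cut positions: 3, 42, 88.
Linear molecule, 3 cuts → 4 fragments:
  1–3 → 3 bp
  4–42 → 39 bp
  43–88 → 46 bp
  89–129 → 41 bp
Sorted largest to smallest: 46, 41, 39, 3 bp.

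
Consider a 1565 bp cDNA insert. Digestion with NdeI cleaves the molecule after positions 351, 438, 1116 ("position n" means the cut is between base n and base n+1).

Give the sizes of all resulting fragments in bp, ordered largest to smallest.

678, 449, 351, 87 bp

Linear molecule, 3 cuts → 4 fragments:
  351 − 0 = 351 bp
  438 − 351 = 87 bp
  1116 − 438 = 678 bp
  1565 − 1116 = 449 bp
Sorted largest to smallest: 678, 449, 351, 87 bp.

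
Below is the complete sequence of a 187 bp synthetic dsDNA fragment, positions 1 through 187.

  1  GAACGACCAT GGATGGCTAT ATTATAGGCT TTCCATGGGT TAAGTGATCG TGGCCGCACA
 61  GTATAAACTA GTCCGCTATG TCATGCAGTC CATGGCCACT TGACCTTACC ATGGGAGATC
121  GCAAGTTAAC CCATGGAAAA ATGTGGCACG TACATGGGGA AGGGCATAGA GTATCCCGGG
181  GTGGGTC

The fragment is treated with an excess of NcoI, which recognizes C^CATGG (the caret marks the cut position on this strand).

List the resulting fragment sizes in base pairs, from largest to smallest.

NcoI sites (CCATGG) start at positions 7, 33, 90, 109, 131.
NcoI cuts after the first base of each site, so after positions 7, 33, 90, 109, 131.
Linear molecule, 5 cuts → 6 fragments:
  1–7 → 7 bp
  8–33 → 26 bp
  34–90 → 57 bp
  91–109 → 19 bp
  110–131 → 22 bp
  132–187 → 56 bp
Sorted largest to smallest: 57, 56, 26, 22, 19, 7 bp.

57, 56, 26, 22, 19, 7 bp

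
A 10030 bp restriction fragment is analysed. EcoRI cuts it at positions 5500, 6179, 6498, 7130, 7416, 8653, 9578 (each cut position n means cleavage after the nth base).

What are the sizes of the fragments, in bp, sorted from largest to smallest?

Linear molecule, 7 cuts → 8 fragments:
  5500 − 0 = 5500 bp
  6179 − 5500 = 679 bp
  6498 − 6179 = 319 bp
  7130 − 6498 = 632 bp
  7416 − 7130 = 286 bp
  8653 − 7416 = 1237 bp
  9578 − 8653 = 925 bp
  10030 − 9578 = 452 bp
Sorted largest to smallest: 5500, 1237, 925, 679, 632, 452, 319, 286 bp.

5500, 1237, 925, 679, 632, 452, 319, 286 bp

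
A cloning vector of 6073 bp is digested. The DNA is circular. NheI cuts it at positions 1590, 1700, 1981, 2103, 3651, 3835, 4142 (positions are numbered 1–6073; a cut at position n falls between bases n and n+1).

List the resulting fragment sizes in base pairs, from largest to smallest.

3521, 1548, 307, 281, 184, 122, 110 bp

Circular molecule, 7 cuts → 7 fragments:
  1700 − 1590 = 110 bp
  1981 − 1700 = 281 bp
  2103 − 1981 = 122 bp
  3651 − 2103 = 1548 bp
  3835 − 3651 = 184 bp
  4142 − 3835 = 307 bp
  wrap: 6073 − 4142 + 1590 = 3521 bp
Sorted largest to smallest: 3521, 1548, 307, 281, 184, 122, 110 bp.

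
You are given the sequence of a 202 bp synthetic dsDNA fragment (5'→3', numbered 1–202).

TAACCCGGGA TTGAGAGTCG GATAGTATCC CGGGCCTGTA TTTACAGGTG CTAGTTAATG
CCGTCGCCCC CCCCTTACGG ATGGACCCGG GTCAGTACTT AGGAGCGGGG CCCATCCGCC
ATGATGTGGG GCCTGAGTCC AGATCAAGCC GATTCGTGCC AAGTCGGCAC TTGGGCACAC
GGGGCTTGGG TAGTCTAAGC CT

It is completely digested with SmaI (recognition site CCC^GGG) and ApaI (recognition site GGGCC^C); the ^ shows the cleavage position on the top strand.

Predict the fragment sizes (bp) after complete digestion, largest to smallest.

90, 57, 25, 24, 6 bp

SmaI sites (CCCGGG) start at positions 4, 29, 86.
SmaI cuts after base 3 of each site, so after positions 6, 31, 88.
The ApaI site (GGGCCC) starts at position 108.
ApaI cuts after base 5 of each site (before the last base), so after position 112.
Combined cut positions: 6, 31, 88, 112.
Linear molecule, 4 cuts → 5 fragments:
  1–6 → 6 bp
  7–31 → 25 bp
  32–88 → 57 bp
  89–112 → 24 bp
  113–202 → 90 bp
Sorted largest to smallest: 90, 57, 25, 24, 6 bp.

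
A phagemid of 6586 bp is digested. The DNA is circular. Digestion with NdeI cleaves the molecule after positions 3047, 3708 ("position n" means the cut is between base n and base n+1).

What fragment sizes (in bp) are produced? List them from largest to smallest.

Circular molecule, 2 cuts → 2 fragments:
  3708 − 3047 = 661 bp
  wrap: 6586 − 3708 + 3047 = 5925 bp
Sorted largest to smallest: 5925, 661 bp.

5925, 661 bp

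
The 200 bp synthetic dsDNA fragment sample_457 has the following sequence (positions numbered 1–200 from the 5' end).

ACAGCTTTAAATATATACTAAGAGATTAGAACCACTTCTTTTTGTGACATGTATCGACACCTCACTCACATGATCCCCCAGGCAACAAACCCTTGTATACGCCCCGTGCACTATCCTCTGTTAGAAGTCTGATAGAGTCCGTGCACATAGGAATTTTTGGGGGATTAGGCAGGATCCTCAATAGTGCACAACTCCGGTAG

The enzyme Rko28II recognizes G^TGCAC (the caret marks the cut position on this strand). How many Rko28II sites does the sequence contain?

GTGCAC occurs starting at positions 106, 141, 184.
Rko28II cuts at 3 sites.

3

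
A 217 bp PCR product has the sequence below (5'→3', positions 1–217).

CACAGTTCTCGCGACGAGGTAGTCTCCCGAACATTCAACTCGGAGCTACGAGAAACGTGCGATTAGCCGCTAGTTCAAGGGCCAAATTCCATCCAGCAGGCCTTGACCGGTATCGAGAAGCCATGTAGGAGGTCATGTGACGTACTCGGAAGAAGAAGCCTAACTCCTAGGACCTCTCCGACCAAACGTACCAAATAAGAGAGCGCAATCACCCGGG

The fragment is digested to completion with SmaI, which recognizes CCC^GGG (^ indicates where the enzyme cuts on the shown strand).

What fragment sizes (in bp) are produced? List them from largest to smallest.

214, 3 bp

The SmaI site (CCCGGG) starts at position 212.
SmaI cuts after base 3 of each site, so after position 214.
Linear molecule, 1 cut → 2 fragments:
  1–214 → 214 bp
  215–217 → 3 bp
Sorted largest to smallest: 214, 3 bp.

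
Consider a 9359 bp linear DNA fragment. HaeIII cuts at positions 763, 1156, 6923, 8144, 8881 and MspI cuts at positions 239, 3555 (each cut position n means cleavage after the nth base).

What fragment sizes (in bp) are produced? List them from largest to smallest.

Combined cut positions (sorted): 239, 763, 1156, 3555, 6923, 8144, 8881.
Linear molecule, 7 cuts → 8 fragments:
  239 − 0 = 239 bp
  763 − 239 = 524 bp
  1156 − 763 = 393 bp
  3555 − 1156 = 2399 bp
  6923 − 3555 = 3368 bp
  8144 − 6923 = 1221 bp
  8881 − 8144 = 737 bp
  9359 − 8881 = 478 bp
Sorted largest to smallest: 3368, 2399, 1221, 737, 524, 478, 393, 239 bp.

3368, 2399, 1221, 737, 524, 478, 393, 239 bp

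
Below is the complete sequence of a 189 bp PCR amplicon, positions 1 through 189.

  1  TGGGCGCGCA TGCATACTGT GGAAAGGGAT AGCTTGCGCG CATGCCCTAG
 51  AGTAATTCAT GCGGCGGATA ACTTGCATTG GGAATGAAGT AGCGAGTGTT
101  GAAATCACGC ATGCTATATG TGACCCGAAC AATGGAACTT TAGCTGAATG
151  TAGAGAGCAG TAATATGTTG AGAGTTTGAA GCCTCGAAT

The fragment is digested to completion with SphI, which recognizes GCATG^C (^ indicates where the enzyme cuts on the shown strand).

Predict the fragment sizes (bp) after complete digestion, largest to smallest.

SphI sites (GCATGC) start at positions 8, 40, 109.
SphI cuts after base 5 of each site (before the last base), so after positions 12, 44, 113.
Linear molecule, 3 cuts → 4 fragments:
  1–12 → 12 bp
  13–44 → 32 bp
  45–113 → 69 bp
  114–189 → 76 bp
Sorted largest to smallest: 76, 69, 32, 12 bp.

76, 69, 32, 12 bp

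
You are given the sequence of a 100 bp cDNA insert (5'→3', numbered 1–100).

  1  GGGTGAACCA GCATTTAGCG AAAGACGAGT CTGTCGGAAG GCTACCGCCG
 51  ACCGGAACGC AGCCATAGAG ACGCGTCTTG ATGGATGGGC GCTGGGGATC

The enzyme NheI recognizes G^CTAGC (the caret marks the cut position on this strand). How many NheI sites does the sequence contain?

No occurrence of GCTAGC is present in the sequence.
NheI does not cut: 0 sites.

0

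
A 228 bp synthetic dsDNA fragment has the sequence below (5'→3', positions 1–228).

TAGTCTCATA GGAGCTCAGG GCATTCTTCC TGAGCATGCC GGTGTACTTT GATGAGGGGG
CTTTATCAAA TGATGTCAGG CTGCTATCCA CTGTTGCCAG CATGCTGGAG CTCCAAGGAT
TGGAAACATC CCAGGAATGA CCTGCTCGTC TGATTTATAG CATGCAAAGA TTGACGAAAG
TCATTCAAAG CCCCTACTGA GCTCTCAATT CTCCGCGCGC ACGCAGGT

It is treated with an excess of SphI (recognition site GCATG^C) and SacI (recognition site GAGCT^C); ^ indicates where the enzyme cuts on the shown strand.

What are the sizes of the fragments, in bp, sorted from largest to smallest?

66, 52, 39, 25, 22, 16, 8 bp

SphI sites (GCATGC) start at positions 34, 100, 160.
SphI cuts after base 5 of each site (before the last base), so after positions 38, 104, 164.
SacI sites (GAGCTC) start at positions 12, 108, 199.
SacI cuts after base 5 of each site (before the last base), so after positions 16, 112, 203.
Combined cut positions: 16, 38, 104, 112, 164, 203.
Linear molecule, 6 cuts → 7 fragments:
  1–16 → 16 bp
  17–38 → 22 bp
  39–104 → 66 bp
  105–112 → 8 bp
  113–164 → 52 bp
  165–203 → 39 bp
  204–228 → 25 bp
Sorted largest to smallest: 66, 52, 39, 25, 22, 16, 8 bp.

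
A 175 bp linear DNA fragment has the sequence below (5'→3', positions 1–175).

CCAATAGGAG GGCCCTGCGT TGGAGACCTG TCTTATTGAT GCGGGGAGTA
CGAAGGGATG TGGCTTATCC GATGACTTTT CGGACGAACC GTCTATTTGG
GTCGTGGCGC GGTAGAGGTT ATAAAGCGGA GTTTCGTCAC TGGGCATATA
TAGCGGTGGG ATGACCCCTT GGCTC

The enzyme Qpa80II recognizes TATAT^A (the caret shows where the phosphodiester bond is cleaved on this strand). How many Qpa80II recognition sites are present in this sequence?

1

TATATA occurs starting at position 147.
Qpa80II cuts at 1 site.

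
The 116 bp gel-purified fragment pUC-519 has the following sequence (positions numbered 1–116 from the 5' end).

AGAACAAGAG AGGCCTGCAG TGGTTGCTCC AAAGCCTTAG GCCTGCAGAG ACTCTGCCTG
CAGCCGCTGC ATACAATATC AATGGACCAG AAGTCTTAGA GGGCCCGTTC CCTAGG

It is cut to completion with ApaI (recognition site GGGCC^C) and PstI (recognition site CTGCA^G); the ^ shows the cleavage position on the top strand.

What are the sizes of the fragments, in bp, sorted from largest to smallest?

The ApaI site (GGGCCC) starts at position 101.
ApaI cuts after base 5 of each site (before the last base), so after position 105.
PstI sites (CTGCAG) start at positions 15, 43, 58.
PstI cuts after base 5 of each site (before the last base), so after positions 19, 47, 62.
Combined cut positions: 19, 47, 62, 105.
Linear molecule, 4 cuts → 5 fragments:
  1–19 → 19 bp
  20–47 → 28 bp
  48–62 → 15 bp
  63–105 → 43 bp
  106–116 → 11 bp
Sorted largest to smallest: 43, 28, 19, 15, 11 bp.

43, 28, 19, 15, 11 bp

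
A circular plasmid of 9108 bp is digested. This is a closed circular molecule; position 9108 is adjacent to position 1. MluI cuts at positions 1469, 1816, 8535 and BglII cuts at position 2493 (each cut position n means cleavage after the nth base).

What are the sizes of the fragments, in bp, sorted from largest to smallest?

Combined cut positions (sorted): 1469, 1816, 2493, 8535.
Circular molecule, 4 cuts → 4 fragments:
  1816 − 1469 = 347 bp
  2493 − 1816 = 677 bp
  8535 − 2493 = 6042 bp
  wrap: 9108 − 8535 + 1469 = 2042 bp
Sorted largest to smallest: 6042, 2042, 677, 347 bp.

6042, 2042, 677, 347 bp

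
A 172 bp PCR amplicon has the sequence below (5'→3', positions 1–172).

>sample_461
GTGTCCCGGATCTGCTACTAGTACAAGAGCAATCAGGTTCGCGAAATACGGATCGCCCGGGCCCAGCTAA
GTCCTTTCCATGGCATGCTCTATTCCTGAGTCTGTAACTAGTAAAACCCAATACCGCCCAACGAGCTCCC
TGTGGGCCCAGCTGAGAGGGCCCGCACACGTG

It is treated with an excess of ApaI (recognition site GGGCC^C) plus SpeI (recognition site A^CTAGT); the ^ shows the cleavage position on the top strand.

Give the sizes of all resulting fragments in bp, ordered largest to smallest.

ApaI sites (GGGCCC) start at positions 59, 144, 158.
ApaI cuts after base 5 of each site (before the last base), so after positions 63, 148, 162.
SpeI sites (ACTAGT) start at positions 17, 107.
SpeI cuts after the first base of each site, so after positions 17, 107.
Combined cut positions: 17, 63, 107, 148, 162.
Linear molecule, 5 cuts → 6 fragments:
  1–17 → 17 bp
  18–63 → 46 bp
  64–107 → 44 bp
  108–148 → 41 bp
  149–162 → 14 bp
  163–172 → 10 bp
Sorted largest to smallest: 46, 44, 41, 17, 14, 10 bp.

46, 44, 41, 17, 14, 10 bp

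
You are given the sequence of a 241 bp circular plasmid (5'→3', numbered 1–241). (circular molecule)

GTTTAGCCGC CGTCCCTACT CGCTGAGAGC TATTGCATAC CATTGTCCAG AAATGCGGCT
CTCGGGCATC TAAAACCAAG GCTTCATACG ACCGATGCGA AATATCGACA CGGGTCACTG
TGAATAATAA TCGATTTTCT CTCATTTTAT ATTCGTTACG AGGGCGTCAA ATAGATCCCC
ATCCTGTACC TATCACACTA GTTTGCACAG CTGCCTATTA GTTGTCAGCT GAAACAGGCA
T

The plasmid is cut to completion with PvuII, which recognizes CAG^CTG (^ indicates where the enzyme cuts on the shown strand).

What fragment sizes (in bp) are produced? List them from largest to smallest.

223, 18 bp

PvuII sites (CAGCTG) start at positions 208, 226.
PvuII cuts after base 3 of each site, so after positions 210, 228.
Circular molecule, 2 cuts → 2 fragments:
  211–228 → 18 bp
  229–241 then 1–210 → 13 + 210 = 223 bp
Sorted largest to smallest: 223, 18 bp.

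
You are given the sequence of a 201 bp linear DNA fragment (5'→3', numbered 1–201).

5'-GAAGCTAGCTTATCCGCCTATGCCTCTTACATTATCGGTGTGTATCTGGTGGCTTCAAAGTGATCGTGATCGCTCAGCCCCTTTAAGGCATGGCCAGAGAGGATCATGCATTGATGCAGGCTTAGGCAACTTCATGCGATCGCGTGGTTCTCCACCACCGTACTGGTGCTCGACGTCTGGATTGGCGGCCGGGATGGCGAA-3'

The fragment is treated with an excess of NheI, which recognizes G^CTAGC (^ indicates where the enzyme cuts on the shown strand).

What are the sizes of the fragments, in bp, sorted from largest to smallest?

197, 4 bp

The NheI site (GCTAGC) starts at position 4.
NheI cuts after the first base of each site, so after position 4.
Linear molecule, 1 cut → 2 fragments:
  1–4 → 4 bp
  5–201 → 197 bp
Sorted largest to smallest: 197, 4 bp.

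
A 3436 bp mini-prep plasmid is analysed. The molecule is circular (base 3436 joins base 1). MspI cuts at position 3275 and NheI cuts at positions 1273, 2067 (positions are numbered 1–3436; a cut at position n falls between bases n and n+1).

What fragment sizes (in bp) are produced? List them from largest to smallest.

1434, 1208, 794 bp

Combined cut positions (sorted): 1273, 2067, 3275.
Circular molecule, 3 cuts → 3 fragments:
  2067 − 1273 = 794 bp
  3275 − 2067 = 1208 bp
  wrap: 3436 − 3275 + 1273 = 1434 bp
Sorted largest to smallest: 1434, 1208, 794 bp.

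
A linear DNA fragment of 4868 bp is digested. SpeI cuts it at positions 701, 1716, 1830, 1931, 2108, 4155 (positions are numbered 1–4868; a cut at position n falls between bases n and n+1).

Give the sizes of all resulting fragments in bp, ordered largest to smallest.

Linear molecule, 6 cuts → 7 fragments:
  701 − 0 = 701 bp
  1716 − 701 = 1015 bp
  1830 − 1716 = 114 bp
  1931 − 1830 = 101 bp
  2108 − 1931 = 177 bp
  4155 − 2108 = 2047 bp
  4868 − 4155 = 713 bp
Sorted largest to smallest: 2047, 1015, 713, 701, 177, 114, 101 bp.

2047, 1015, 713, 701, 177, 114, 101 bp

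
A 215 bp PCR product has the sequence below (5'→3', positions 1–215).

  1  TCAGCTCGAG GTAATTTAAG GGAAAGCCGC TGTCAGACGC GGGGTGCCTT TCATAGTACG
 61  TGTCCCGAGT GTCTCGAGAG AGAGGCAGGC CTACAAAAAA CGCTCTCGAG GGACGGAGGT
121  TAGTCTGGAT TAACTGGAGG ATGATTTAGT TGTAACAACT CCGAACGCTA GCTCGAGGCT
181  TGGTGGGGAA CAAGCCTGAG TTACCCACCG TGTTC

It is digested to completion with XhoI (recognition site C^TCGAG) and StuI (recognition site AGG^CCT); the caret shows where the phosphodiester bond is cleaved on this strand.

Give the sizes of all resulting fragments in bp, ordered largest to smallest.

68, 67, 43, 16, 16, 5 bp

XhoI sites (CTCGAG) start at positions 5, 73, 105, 172.
XhoI cuts after the first base of each site, so after positions 5, 73, 105, 172.
The StuI site (AGGCCT) starts at position 87.
StuI cuts after base 3 of each site, so after position 89.
Combined cut positions: 5, 73, 89, 105, 172.
Linear molecule, 5 cuts → 6 fragments:
  1–5 → 5 bp
  6–73 → 68 bp
  74–89 → 16 bp
  90–105 → 16 bp
  106–172 → 67 bp
  173–215 → 43 bp
Sorted largest to smallest: 68, 67, 43, 16, 16, 5 bp.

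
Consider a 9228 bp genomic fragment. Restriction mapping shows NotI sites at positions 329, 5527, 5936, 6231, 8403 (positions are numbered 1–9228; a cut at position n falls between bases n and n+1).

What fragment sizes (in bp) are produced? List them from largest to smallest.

Linear molecule, 5 cuts → 6 fragments:
  329 − 0 = 329 bp
  5527 − 329 = 5198 bp
  5936 − 5527 = 409 bp
  6231 − 5936 = 295 bp
  8403 − 6231 = 2172 bp
  9228 − 8403 = 825 bp
Sorted largest to smallest: 5198, 2172, 825, 409, 329, 295 bp.

5198, 2172, 825, 409, 329, 295 bp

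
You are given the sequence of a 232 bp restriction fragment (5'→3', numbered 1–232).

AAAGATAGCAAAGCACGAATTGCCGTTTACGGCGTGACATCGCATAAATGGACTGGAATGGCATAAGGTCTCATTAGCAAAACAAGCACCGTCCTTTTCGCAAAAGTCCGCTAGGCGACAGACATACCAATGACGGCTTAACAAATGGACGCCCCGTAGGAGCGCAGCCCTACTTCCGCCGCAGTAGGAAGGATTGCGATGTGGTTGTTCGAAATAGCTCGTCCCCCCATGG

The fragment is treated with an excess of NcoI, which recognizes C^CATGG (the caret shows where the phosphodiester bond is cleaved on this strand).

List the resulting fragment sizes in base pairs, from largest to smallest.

The NcoI site (CCATGG) starts at position 227.
NcoI cuts after the first base of each site, so after position 227.
Linear molecule, 1 cut → 2 fragments:
  1–227 → 227 bp
  228–232 → 5 bp
Sorted largest to smallest: 227, 5 bp.

227, 5 bp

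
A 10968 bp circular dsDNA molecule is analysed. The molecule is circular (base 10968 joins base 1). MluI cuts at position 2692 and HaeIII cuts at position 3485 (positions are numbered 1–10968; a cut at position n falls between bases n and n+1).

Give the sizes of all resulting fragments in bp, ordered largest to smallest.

10175, 793 bp

Combined cut positions (sorted): 2692, 3485.
Circular molecule, 2 cuts → 2 fragments:
  3485 − 2692 = 793 bp
  wrap: 10968 − 3485 + 2692 = 10175 bp
Sorted largest to smallest: 10175, 793 bp.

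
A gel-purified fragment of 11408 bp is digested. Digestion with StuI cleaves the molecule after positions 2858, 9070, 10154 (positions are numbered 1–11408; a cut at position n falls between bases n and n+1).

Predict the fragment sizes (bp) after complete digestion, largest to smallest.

6212, 2858, 1254, 1084 bp

Linear molecule, 3 cuts → 4 fragments:
  2858 − 0 = 2858 bp
  9070 − 2858 = 6212 bp
  10154 − 9070 = 1084 bp
  11408 − 10154 = 1254 bp
Sorted largest to smallest: 6212, 2858, 1254, 1084 bp.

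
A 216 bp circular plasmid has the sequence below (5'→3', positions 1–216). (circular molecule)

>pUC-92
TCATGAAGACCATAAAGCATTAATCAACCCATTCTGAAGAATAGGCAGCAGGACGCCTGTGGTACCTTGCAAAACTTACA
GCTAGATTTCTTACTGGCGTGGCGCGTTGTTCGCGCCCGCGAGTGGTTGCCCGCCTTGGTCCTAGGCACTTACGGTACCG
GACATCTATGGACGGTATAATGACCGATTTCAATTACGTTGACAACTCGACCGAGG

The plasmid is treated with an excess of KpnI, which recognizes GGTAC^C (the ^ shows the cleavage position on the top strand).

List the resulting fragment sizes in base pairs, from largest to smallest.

123, 93 bp

KpnI sites (GGTACC) start at positions 61, 154.
KpnI cuts after base 5 of each site (before the last base), so after positions 65, 158.
Circular molecule, 2 cuts → 2 fragments:
  66–158 → 93 bp
  159–216 then 1–65 → 58 + 65 = 123 bp
Sorted largest to smallest: 123, 93 bp.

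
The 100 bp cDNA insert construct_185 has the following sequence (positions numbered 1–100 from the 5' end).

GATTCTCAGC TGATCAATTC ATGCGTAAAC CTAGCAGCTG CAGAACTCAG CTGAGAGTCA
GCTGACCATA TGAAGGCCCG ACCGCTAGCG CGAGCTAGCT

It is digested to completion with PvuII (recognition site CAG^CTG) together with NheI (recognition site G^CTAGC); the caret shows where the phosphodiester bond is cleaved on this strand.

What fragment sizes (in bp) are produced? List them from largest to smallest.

PvuII sites (CAGCTG) start at positions 7, 35, 48, 59.
PvuII cuts after base 3 of each site, so after positions 9, 37, 50, 61.
NheI sites (GCTAGC) start at positions 84, 94.
NheI cuts after the first base of each site, so after positions 84, 94.
Combined cut positions: 9, 37, 50, 61, 84, 94.
Linear molecule, 6 cuts → 7 fragments:
  1–9 → 9 bp
  10–37 → 28 bp
  38–50 → 13 bp
  51–61 → 11 bp
  62–84 → 23 bp
  85–94 → 10 bp
  95–100 → 6 bp
Sorted largest to smallest: 28, 23, 13, 11, 10, 9, 6 bp.

28, 23, 13, 11, 10, 9, 6 bp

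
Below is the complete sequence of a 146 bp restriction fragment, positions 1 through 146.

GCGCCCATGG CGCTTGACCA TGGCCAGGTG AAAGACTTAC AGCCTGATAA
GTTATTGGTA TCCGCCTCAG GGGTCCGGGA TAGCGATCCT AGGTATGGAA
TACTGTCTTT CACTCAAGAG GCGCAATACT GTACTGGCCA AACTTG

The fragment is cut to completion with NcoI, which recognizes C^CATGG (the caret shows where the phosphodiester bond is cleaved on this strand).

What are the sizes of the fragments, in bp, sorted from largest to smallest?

128, 13, 5 bp

NcoI sites (CCATGG) start at positions 5, 18.
NcoI cuts after the first base of each site, so after positions 5, 18.
Linear molecule, 2 cuts → 3 fragments:
  1–5 → 5 bp
  6–18 → 13 bp
  19–146 → 128 bp
Sorted largest to smallest: 128, 13, 5 bp.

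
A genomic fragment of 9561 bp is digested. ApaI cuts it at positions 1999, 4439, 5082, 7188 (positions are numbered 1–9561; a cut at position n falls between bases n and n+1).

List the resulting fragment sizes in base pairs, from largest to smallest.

2440, 2373, 2106, 1999, 643 bp

Linear molecule, 4 cuts → 5 fragments:
  1999 − 0 = 1999 bp
  4439 − 1999 = 2440 bp
  5082 − 4439 = 643 bp
  7188 − 5082 = 2106 bp
  9561 − 7188 = 2373 bp
Sorted largest to smallest: 2440, 2373, 2106, 1999, 643 bp.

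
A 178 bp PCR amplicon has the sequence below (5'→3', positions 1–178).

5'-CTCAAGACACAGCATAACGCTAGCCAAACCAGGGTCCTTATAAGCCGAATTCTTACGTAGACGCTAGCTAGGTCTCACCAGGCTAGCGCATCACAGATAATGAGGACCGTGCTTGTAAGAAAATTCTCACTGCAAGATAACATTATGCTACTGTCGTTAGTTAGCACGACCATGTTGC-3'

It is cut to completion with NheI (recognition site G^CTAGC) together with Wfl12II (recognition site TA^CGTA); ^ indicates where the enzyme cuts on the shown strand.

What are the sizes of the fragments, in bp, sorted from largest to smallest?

96, 36, 19, 19, 8 bp

NheI sites (GCTAGC) start at positions 19, 63, 82.
NheI cuts after the first base of each site, so after positions 19, 63, 82.
The Wfl12II site (TACGTA) starts at position 54.
Wfl12II cuts after base 2 of each site, so after position 55.
Combined cut positions: 19, 55, 63, 82.
Linear molecule, 4 cuts → 5 fragments:
  1–19 → 19 bp
  20–55 → 36 bp
  56–63 → 8 bp
  64–82 → 19 bp
  83–178 → 96 bp
Sorted largest to smallest: 96, 36, 19, 19, 8 bp.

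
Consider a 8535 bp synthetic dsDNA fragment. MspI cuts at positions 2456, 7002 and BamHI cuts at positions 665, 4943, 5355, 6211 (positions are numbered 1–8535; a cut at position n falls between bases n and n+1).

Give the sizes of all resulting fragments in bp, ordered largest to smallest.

Combined cut positions (sorted): 665, 2456, 4943, 5355, 6211, 7002.
Linear molecule, 6 cuts → 7 fragments:
  665 − 0 = 665 bp
  2456 − 665 = 1791 bp
  4943 − 2456 = 2487 bp
  5355 − 4943 = 412 bp
  6211 − 5355 = 856 bp
  7002 − 6211 = 791 bp
  8535 − 7002 = 1533 bp
Sorted largest to smallest: 2487, 1791, 1533, 856, 791, 665, 412 bp.

2487, 1791, 1533, 856, 791, 665, 412 bp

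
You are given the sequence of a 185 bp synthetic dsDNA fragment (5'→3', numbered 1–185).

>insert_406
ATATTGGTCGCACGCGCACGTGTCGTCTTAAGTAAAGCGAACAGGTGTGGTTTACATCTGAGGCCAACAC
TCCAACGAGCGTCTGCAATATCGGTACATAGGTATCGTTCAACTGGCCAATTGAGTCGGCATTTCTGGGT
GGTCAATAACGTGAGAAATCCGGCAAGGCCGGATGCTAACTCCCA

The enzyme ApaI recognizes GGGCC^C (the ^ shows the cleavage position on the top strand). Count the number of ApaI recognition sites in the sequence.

0

No occurrence of GGGCCC is present in the sequence.
ApaI does not cut: 0 sites.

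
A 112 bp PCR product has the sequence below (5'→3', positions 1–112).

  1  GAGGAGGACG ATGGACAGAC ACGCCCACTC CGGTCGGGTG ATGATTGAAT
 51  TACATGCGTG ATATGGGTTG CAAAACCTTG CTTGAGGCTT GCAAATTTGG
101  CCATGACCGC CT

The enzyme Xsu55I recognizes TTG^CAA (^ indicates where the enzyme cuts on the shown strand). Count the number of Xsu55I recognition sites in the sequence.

TTGCAA occurs starting at positions 68, 89.
Xsu55I cuts at 2 sites.

2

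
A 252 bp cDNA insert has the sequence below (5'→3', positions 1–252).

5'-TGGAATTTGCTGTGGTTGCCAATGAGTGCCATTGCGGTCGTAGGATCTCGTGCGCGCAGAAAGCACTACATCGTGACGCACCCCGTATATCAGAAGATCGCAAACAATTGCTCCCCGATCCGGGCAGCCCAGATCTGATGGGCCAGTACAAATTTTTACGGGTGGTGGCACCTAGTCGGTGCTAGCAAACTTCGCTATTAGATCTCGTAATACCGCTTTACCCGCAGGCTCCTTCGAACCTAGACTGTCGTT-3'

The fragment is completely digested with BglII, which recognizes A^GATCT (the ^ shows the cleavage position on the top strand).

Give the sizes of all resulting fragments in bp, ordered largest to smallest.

BglII sites (AGATCT) start at positions 131, 200.
BglII cuts after the first base of each site, so after positions 131, 200.
Linear molecule, 2 cuts → 3 fragments:
  1–131 → 131 bp
  132–200 → 69 bp
  201–252 → 52 bp
Sorted largest to smallest: 131, 69, 52 bp.

131, 69, 52 bp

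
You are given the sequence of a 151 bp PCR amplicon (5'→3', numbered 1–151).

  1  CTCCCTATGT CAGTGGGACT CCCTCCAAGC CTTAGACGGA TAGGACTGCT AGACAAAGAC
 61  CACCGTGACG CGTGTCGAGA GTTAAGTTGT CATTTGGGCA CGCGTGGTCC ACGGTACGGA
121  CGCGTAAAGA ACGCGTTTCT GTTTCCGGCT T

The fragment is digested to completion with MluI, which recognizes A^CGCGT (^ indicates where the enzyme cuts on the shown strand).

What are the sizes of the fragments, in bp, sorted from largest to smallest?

MluI sites (ACGCGT) start at positions 68, 100, 120, 131.
MluI cuts after the first base of each site, so after positions 68, 100, 120, 131.
Linear molecule, 4 cuts → 5 fragments:
  1–68 → 68 bp
  69–100 → 32 bp
  101–120 → 20 bp
  121–131 → 11 bp
  132–151 → 20 bp
Sorted largest to smallest: 68, 32, 20, 20, 11 bp.

68, 32, 20, 20, 11 bp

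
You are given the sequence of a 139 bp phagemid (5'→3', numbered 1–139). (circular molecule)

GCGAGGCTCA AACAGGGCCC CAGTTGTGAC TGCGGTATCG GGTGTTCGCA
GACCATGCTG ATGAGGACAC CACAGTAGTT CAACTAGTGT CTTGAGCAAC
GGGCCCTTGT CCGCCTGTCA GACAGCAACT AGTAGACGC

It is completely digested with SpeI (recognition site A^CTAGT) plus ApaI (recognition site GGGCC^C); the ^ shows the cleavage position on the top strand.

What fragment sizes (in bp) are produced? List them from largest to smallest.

SpeI sites (ACTAGT) start at positions 83, 128.
SpeI cuts after the first base of each site, so after positions 83, 128.
ApaI sites (GGGCCC) start at positions 15, 101.
ApaI cuts after base 5 of each site (before the last base), so after positions 19, 105.
Combined cut positions: 19, 83, 105, 128.
Circular molecule, 4 cuts → 4 fragments:
  20–83 → 64 bp
  84–105 → 22 bp
  106–128 → 23 bp
  129–139 then 1–19 → 11 + 19 = 30 bp
Sorted largest to smallest: 64, 30, 23, 22 bp.

64, 30, 23, 22 bp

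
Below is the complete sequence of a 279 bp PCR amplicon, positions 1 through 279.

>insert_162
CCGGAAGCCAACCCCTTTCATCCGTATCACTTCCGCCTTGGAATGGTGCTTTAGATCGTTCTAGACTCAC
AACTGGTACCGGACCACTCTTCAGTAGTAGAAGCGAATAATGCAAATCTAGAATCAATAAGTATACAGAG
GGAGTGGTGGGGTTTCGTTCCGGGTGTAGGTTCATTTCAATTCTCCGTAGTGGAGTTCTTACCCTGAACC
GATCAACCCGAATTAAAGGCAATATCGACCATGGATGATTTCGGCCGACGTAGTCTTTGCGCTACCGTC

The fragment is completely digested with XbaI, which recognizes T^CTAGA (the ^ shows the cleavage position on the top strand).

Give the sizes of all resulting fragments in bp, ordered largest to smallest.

162, 60, 57 bp

XbaI sites (TCTAGA) start at positions 60, 117.
XbaI cuts after the first base of each site, so after positions 60, 117.
Linear molecule, 2 cuts → 3 fragments:
  1–60 → 60 bp
  61–117 → 57 bp
  118–279 → 162 bp
Sorted largest to smallest: 162, 60, 57 bp.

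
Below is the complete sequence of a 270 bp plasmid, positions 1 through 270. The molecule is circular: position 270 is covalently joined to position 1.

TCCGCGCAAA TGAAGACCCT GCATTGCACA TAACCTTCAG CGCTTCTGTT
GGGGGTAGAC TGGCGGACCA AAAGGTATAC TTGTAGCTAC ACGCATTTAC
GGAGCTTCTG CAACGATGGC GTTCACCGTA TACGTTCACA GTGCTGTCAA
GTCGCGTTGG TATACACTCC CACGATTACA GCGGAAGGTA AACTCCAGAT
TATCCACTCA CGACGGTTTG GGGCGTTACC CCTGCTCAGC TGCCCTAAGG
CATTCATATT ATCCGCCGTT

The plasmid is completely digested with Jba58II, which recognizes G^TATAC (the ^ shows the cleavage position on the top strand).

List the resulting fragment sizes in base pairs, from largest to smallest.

185, 53, 32 bp

Jba58II sites (GTATAC) start at positions 75, 128, 160.
Jba58II cuts after the first base of each site, so after positions 75, 128, 160.
Circular molecule, 3 cuts → 3 fragments:
  76–128 → 53 bp
  129–160 → 32 bp
  161–270 then 1–75 → 110 + 75 = 185 bp
Sorted largest to smallest: 185, 53, 32 bp.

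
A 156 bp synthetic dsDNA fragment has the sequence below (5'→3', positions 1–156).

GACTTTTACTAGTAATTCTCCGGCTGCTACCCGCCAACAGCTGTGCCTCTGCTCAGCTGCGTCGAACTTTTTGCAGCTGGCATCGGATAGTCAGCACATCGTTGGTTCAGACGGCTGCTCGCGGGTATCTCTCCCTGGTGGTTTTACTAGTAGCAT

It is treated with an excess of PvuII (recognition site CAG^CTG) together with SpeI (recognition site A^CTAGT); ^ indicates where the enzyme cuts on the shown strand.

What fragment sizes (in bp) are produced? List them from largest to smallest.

70, 32, 20, 16, 10, 8 bp

PvuII sites (CAGCTG) start at positions 38, 54, 74.
PvuII cuts after base 3 of each site, so after positions 40, 56, 76.
SpeI sites (ACTAGT) start at positions 8, 146.
SpeI cuts after the first base of each site, so after positions 8, 146.
Combined cut positions: 8, 40, 56, 76, 146.
Linear molecule, 5 cuts → 6 fragments:
  1–8 → 8 bp
  9–40 → 32 bp
  41–56 → 16 bp
  57–76 → 20 bp
  77–146 → 70 bp
  147–156 → 10 bp
Sorted largest to smallest: 70, 32, 20, 16, 10, 8 bp.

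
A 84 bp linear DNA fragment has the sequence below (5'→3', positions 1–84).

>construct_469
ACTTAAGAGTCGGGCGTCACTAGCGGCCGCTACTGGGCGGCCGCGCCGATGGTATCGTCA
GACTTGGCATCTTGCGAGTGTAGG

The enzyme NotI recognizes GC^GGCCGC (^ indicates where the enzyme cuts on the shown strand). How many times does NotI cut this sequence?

GCGGCCGC occurs starting at positions 23, 37.
NotI cuts at 2 sites.

2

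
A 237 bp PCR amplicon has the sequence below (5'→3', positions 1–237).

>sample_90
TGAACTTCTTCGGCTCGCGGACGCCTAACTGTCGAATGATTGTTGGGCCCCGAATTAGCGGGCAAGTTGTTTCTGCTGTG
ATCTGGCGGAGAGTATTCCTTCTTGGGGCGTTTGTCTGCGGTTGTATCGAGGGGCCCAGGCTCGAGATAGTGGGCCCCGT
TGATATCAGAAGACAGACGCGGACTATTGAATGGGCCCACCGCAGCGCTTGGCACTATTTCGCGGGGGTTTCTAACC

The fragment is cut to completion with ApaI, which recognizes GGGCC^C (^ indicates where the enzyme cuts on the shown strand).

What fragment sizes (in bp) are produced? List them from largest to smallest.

87, 49, 41, 40, 20 bp

ApaI sites (GGGCCC) start at positions 45, 132, 152, 193.
ApaI cuts after base 5 of each site (before the last base), so after positions 49, 136, 156, 197.
Linear molecule, 4 cuts → 5 fragments:
  1–49 → 49 bp
  50–136 → 87 bp
  137–156 → 20 bp
  157–197 → 41 bp
  198–237 → 40 bp
Sorted largest to smallest: 87, 49, 41, 40, 20 bp.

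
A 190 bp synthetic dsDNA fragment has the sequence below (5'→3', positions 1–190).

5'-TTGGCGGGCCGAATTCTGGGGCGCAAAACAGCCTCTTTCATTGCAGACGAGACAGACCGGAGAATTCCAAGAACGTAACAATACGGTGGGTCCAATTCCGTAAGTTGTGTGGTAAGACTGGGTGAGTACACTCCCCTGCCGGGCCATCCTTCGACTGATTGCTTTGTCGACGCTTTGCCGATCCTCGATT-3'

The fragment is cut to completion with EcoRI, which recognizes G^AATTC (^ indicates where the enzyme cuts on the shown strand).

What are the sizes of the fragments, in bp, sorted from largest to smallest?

128, 51, 11 bp

EcoRI sites (GAATTC) start at positions 11, 62.
EcoRI cuts after the first base of each site, so after positions 11, 62.
Linear molecule, 2 cuts → 3 fragments:
  1–11 → 11 bp
  12–62 → 51 bp
  63–190 → 128 bp
Sorted largest to smallest: 128, 51, 11 bp.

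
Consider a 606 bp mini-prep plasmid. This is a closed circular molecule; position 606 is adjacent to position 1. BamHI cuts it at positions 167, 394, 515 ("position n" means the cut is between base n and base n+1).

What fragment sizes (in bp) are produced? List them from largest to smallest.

Circular molecule, 3 cuts → 3 fragments:
  394 − 167 = 227 bp
  515 − 394 = 121 bp
  wrap: 606 − 515 + 167 = 258 bp
Sorted largest to smallest: 258, 227, 121 bp.

258, 227, 121 bp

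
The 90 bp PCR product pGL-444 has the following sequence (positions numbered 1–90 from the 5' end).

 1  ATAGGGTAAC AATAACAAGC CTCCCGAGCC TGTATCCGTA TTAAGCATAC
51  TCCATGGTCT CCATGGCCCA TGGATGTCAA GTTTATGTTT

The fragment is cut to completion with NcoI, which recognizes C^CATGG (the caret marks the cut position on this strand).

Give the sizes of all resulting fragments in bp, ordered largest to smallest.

NcoI sites (CCATGG) start at positions 52, 61, 68.
NcoI cuts after the first base of each site, so after positions 52, 61, 68.
Linear molecule, 3 cuts → 4 fragments:
  1–52 → 52 bp
  53–61 → 9 bp
  62–68 → 7 bp
  69–90 → 22 bp
Sorted largest to smallest: 52, 22, 9, 7 bp.

52, 22, 9, 7 bp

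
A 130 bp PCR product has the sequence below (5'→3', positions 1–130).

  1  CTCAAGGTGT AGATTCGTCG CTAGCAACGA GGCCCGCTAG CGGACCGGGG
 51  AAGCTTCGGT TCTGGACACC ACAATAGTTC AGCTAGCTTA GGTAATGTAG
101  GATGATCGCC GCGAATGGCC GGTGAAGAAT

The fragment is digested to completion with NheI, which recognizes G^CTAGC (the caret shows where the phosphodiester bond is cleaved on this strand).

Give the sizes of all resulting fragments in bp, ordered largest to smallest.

NheI sites (GCTAGC) start at positions 20, 36, 82.
NheI cuts after the first base of each site, so after positions 20, 36, 82.
Linear molecule, 3 cuts → 4 fragments:
  1–20 → 20 bp
  21–36 → 16 bp
  37–82 → 46 bp
  83–130 → 48 bp
Sorted largest to smallest: 48, 46, 20, 16 bp.

48, 46, 20, 16 bp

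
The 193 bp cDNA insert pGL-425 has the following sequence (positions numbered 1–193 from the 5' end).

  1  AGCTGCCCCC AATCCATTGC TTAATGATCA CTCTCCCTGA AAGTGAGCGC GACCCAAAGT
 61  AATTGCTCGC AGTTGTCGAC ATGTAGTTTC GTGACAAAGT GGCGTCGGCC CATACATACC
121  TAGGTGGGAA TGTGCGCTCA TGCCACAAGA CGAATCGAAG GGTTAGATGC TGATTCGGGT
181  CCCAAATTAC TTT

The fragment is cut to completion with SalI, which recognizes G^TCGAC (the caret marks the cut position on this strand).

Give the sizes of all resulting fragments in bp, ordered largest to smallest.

The SalI site (GTCGAC) starts at position 75.
SalI cuts after the first base of each site, so after position 75.
Linear molecule, 1 cut → 2 fragments:
  1–75 → 75 bp
  76–193 → 118 bp
Sorted largest to smallest: 118, 75 bp.

118, 75 bp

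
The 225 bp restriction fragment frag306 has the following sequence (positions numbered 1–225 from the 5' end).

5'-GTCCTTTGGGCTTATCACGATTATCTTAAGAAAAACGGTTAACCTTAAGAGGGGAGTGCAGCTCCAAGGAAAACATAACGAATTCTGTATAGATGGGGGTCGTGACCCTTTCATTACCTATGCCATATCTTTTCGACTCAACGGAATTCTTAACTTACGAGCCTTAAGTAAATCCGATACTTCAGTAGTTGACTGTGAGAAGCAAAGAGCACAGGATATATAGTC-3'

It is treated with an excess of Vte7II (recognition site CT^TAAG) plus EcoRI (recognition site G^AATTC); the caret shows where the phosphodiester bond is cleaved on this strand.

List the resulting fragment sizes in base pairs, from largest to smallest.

Vte7II sites (CTTAAG) start at positions 25, 44, 163.
Vte7II cuts after base 2 of each site, so after positions 26, 45, 164.
EcoRI sites (GAATTC) start at positions 80, 144.
EcoRI cuts after the first base of each site, so after positions 80, 144.
Combined cut positions: 26, 45, 80, 144, 164.
Linear molecule, 5 cuts → 6 fragments:
  1–26 → 26 bp
  27–45 → 19 bp
  46–80 → 35 bp
  81–144 → 64 bp
  145–164 → 20 bp
  165–225 → 61 bp
Sorted largest to smallest: 64, 61, 35, 26, 20, 19 bp.

64, 61, 35, 26, 20, 19 bp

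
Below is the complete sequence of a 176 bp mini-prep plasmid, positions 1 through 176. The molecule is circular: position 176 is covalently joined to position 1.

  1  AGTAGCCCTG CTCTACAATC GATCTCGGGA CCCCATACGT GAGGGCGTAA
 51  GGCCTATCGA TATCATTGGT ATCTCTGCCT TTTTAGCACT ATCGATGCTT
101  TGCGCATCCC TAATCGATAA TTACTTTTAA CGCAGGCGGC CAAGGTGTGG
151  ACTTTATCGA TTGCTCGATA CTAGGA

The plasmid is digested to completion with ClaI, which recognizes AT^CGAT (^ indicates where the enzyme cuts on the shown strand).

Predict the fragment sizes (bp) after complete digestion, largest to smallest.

43, 38, 38, 35, 22 bp

ClaI sites (ATCGAT) start at positions 18, 56, 91, 113, 156.
ClaI cuts after base 2 of each site, so after positions 19, 57, 92, 114, 157.
Circular molecule, 5 cuts → 5 fragments:
  20–57 → 38 bp
  58–92 → 35 bp
  93–114 → 22 bp
  115–157 → 43 bp
  158–176 then 1–19 → 19 + 19 = 38 bp
Sorted largest to smallest: 43, 38, 38, 35, 22 bp.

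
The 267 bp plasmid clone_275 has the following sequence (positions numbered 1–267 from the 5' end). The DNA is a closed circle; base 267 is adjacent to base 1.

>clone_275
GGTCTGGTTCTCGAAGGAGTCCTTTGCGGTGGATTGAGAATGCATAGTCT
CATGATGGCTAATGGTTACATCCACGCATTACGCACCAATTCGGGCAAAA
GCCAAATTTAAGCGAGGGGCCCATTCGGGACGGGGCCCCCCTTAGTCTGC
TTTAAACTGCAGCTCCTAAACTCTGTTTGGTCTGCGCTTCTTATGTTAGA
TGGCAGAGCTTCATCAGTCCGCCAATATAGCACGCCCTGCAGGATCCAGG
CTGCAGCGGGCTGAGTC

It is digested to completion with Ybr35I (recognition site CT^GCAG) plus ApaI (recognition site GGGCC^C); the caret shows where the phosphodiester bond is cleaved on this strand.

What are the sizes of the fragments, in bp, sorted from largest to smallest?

Ybr35I sites (CTGCAG) start at positions 157, 237, 251.
Ybr35I cuts after base 2 of each site, so after positions 158, 238, 252.
ApaI sites (GGGCCC) start at positions 117, 133.
ApaI cuts after base 5 of each site (before the last base), so after positions 121, 137.
Combined cut positions: 121, 137, 158, 238, 252.
Circular molecule, 5 cuts → 5 fragments:
  122–137 → 16 bp
  138–158 → 21 bp
  159–238 → 80 bp
  239–252 → 14 bp
  253–267 then 1–121 → 15 + 121 = 136 bp
Sorted largest to smallest: 136, 80, 21, 16, 14 bp.

136, 80, 21, 16, 14 bp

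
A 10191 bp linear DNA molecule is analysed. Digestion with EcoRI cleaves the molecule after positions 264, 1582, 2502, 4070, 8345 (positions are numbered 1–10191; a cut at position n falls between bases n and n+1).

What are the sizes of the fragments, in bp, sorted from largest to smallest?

4275, 1846, 1568, 1318, 920, 264 bp

Linear molecule, 5 cuts → 6 fragments:
  264 − 0 = 264 bp
  1582 − 264 = 1318 bp
  2502 − 1582 = 920 bp
  4070 − 2502 = 1568 bp
  8345 − 4070 = 4275 bp
  10191 − 8345 = 1846 bp
Sorted largest to smallest: 4275, 1846, 1568, 1318, 920, 264 bp.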